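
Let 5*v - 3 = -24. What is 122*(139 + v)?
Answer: 82228/5 ≈ 16446.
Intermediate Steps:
v = -21/5 (v = 3/5 + (1/5)*(-24) = 3/5 - 24/5 = -21/5 ≈ -4.2000)
122*(139 + v) = 122*(139 - 21/5) = 122*(674/5) = 82228/5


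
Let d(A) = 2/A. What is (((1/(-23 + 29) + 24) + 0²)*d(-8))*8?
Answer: -145/3 ≈ -48.333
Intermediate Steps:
(((1/(-23 + 29) + 24) + 0²)*d(-8))*8 = (((1/(-23 + 29) + 24) + 0²)*(2/(-8)))*8 = (((1/6 + 24) + 0)*(2*(-⅛)))*8 = (((⅙ + 24) + 0)*(-¼))*8 = ((145/6 + 0)*(-¼))*8 = ((145/6)*(-¼))*8 = -145/24*8 = -145/3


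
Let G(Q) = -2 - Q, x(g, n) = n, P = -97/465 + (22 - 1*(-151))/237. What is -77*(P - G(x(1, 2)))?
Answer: -4263028/12245 ≈ -348.14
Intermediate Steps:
P = 6384/12245 (P = -97*1/465 + (22 + 151)*(1/237) = -97/465 + 173*(1/237) = -97/465 + 173/237 = 6384/12245 ≈ 0.52136)
-77*(P - G(x(1, 2))) = -77*(6384/12245 - (-2 - 1*2)) = -77*(6384/12245 - (-2 - 2)) = -77*(6384/12245 - 1*(-4)) = -77*(6384/12245 + 4) = -77*55364/12245 = -4263028/12245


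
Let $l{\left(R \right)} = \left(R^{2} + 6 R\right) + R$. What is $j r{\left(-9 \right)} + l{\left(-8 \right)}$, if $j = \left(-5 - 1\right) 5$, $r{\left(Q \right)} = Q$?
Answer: $278$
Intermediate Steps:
$j = -30$ ($j = \left(-6\right) 5 = -30$)
$l{\left(R \right)} = R^{2} + 7 R$
$j r{\left(-9 \right)} + l{\left(-8 \right)} = \left(-30\right) \left(-9\right) - 8 \left(7 - 8\right) = 270 - -8 = 270 + 8 = 278$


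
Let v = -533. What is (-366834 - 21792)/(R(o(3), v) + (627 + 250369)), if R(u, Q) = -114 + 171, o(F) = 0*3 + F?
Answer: -388626/251053 ≈ -1.5480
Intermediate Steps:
o(F) = F (o(F) = 0 + F = F)
R(u, Q) = 57
(-366834 - 21792)/(R(o(3), v) + (627 + 250369)) = (-366834 - 21792)/(57 + (627 + 250369)) = -388626/(57 + 250996) = -388626/251053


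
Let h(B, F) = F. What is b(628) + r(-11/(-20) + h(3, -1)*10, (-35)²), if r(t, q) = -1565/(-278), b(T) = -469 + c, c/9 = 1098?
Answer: 2618379/278 ≈ 9418.6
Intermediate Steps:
c = 9882 (c = 9*1098 = 9882)
b(T) = 9413 (b(T) = -469 + 9882 = 9413)
r(t, q) = 1565/278 (r(t, q) = -1565*(-1/278) = 1565/278)
b(628) + r(-11/(-20) + h(3, -1)*10, (-35)²) = 9413 + 1565/278 = 2618379/278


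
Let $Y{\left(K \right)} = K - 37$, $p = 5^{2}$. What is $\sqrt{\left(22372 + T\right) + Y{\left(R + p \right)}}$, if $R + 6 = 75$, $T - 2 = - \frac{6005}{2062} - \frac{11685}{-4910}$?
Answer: $\frac{\sqrt{5748024920980087}}{506221} \approx 149.77$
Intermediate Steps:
$T = \frac{742938}{506221}$ ($T = 2 - \left(- \frac{2337}{982} + \frac{6005}{2062}\right) = 2 - \frac{269504}{506221} = \frac{742938}{506221} \approx 1.4676$)
$R = 69$ ($R = -6 + 75 = 69$)
$p = 25$
$Y{\left(K \right)} = -37 + K$
$\sqrt{\left(22372 + T\right) + Y{\left(R + p \right)}} = \sqrt{\left(22372 + \frac{742938}{506221}\right) + \left(-37 + \left(69 + 25\right)\right)} = \sqrt{\frac{11325919150}{506221} + \left(-37 + 94\right)} = \sqrt{\frac{11325919150}{506221} + 57} = \sqrt{\frac{11354773747}{506221}} = \frac{\sqrt{5748024920980087}}{506221}$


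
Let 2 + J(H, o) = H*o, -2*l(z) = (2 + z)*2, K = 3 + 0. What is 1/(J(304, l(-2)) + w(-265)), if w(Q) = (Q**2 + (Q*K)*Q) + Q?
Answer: 1/280633 ≈ 3.5634e-6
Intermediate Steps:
K = 3
l(z) = -2 - z (l(z) = -(2 + z)*2/2 = -(4 + 2*z)/2 = -2 - z)
w(Q) = Q + 4*Q**2 (w(Q) = (Q**2 + (Q*3)*Q) + Q = (Q**2 + (3*Q)*Q) + Q = (Q**2 + 3*Q**2) + Q = 4*Q**2 + Q = Q + 4*Q**2)
J(H, o) = -2 + H*o
1/(J(304, l(-2)) + w(-265)) = 1/((-2 + 304*(-2 - 1*(-2))) - 265*(1 + 4*(-265))) = 1/((-2 + 304*(-2 + 2)) - 265*(1 - 1060)) = 1/((-2 + 304*0) - 265*(-1059)) = 1/((-2 + 0) + 280635) = 1/(-2 + 280635) = 1/280633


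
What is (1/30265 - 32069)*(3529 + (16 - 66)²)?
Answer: -5851556184236/30265 ≈ -1.9334e+8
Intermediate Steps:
(1/30265 - 32069)*(3529 + (16 - 66)²) = (1/30265 - 32069)*(3529 + (-50)²) = -970568284*(3529 + 2500)/30265 = -970568284/30265*6029 = -5851556184236/30265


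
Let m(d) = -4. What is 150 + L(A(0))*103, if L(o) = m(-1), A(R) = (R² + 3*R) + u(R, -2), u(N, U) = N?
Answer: -262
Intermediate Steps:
A(R) = R² + 4*R (A(R) = (R² + 3*R) + R = R² + 4*R)
L(o) = -4
150 + L(A(0))*103 = 150 - 4*103 = 150 - 412 = -262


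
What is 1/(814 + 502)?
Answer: 1/1316 ≈ 0.00075988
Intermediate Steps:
1/(814 + 502) = 1/1316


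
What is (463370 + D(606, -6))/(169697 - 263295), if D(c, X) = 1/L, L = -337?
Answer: -156155689/31542526 ≈ -4.9506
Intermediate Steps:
D(c, X) = -1/337 (D(c, X) = 1/(-337) = -1/337)
(463370 + D(606, -6))/(169697 - 263295) = (463370 - 1/337)/(169697 - 263295) = (156155689/337)/(-93598) = (156155689/337)*(-1/93598) = -156155689/31542526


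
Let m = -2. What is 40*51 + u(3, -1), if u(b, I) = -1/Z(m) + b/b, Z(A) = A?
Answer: 4083/2 ≈ 2041.5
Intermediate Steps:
u(b, I) = 3/2 (u(b, I) = -1/(-2) + b/b = -1*(-½) + 1 = ½ + 1 = 3/2)
40*51 + u(3, -1) = 40*51 + 3/2 = 2040 + 3/2 = 4083/2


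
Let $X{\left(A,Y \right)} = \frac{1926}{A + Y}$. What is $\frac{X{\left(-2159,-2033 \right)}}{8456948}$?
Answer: $- \frac{963}{17725763008} \approx -5.4328 \cdot 10^{-8}$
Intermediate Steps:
$\frac{X{\left(-2159,-2033 \right)}}{8456948} = \frac{1926 \frac{1}{-2159 - 2033}}{8456948} = \frac{1926}{-4192} \cdot \frac{1}{8456948} = 1926 \left(- \frac{1}{4192}\right) \frac{1}{8456948} = \left(- \frac{963}{2096}\right) \frac{1}{8456948} = - \frac{963}{17725763008}$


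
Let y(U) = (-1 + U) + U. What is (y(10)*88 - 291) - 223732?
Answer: -222351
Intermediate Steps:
y(U) = -1 + 2*U
(y(10)*88 - 291) - 223732 = ((-1 + 2*10)*88 - 291) - 223732 = ((-1 + 20)*88 - 291) - 223732 = (19*88 - 291) - 223732 = (1672 - 291) - 223732 = 1381 - 223732 = -222351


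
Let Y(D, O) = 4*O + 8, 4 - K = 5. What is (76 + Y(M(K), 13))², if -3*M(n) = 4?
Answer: 18496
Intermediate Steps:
K = -1 (K = 4 - 1*5 = 4 - 5 = -1)
M(n) = -4/3 (M(n) = -⅓*4 = -4/3)
Y(D, O) = 8 + 4*O
(76 + Y(M(K), 13))² = (76 + (8 + 4*13))² = (76 + (8 + 52))² = (76 + 60)² = 136² = 18496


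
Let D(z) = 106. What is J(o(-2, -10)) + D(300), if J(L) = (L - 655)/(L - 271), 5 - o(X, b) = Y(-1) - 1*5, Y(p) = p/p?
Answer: 14209/131 ≈ 108.47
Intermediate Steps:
Y(p) = 1
o(X, b) = 9 (o(X, b) = 5 - (1 - 1*5) = 5 - (1 - 5) = 5 - 1*(-4) = 5 + 4 = 9)
J(L) = (-655 + L)/(-271 + L)
J(o(-2, -10)) + D(300) = (-655 + 9)/(-271 + 9) + 106 = -646/(-262) + 106 = -1/262*(-646) + 106 = 323/131 + 106 = 14209/131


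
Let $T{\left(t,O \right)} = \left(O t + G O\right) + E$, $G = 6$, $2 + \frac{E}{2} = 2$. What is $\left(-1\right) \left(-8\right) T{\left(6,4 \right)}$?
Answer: $384$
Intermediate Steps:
$E = 0$ ($E = -4 + 2 \cdot 2 = -4 + 4 = 0$)
$T{\left(t,O \right)} = 6 O + O t$ ($T{\left(t,O \right)} = \left(O t + 6 O\right) + 0 = \left(6 O + O t\right) + 0 = 6 O + O t$)
$\left(-1\right) \left(-8\right) T{\left(6,4 \right)} = \left(-1\right) \left(-8\right) 4 \left(6 + 6\right) = 8 \cdot 4 \cdot 12 = 8 \cdot 48 = 384$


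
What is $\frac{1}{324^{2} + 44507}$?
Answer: $\frac{1}{149483} \approx 6.6897 \cdot 10^{-6}$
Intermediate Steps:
$\frac{1}{324^{2} + 44507} = \frac{1}{104976 + 44507} = \frac{1}{149483}$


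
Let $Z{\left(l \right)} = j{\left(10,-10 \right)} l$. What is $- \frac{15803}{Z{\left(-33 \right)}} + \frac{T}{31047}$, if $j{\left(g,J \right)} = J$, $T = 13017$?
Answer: $- \frac{162113377}{3415170} \approx -47.469$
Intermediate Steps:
$Z{\left(l \right)} = - 10 l$
$- \frac{15803}{Z{\left(-33 \right)}} + \frac{T}{31047} = - \frac{15803}{\left(-10\right) \left(-33\right)} + \frac{13017}{31047} = - \frac{15803}{330} + 13017 \cdot \frac{1}{31047} = \left(-15803\right) \frac{1}{330} + \frac{4339}{10349} = - \frac{15803}{330} + \frac{4339}{10349} = - \frac{162113377}{3415170}$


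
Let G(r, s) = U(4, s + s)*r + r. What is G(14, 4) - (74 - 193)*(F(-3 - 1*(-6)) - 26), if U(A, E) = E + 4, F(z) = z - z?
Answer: -2912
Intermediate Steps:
F(z) = 0
U(A, E) = 4 + E
G(r, s) = r + r*(4 + 2*s) (G(r, s) = (4 + (s + s))*r + r = (4 + 2*s)*r + r = r*(4 + 2*s) + r = r + r*(4 + 2*s))
G(14, 4) - (74 - 193)*(F(-3 - 1*(-6)) - 26) = 14*(5 + 2*4) - (74 - 193)*(0 - 26) = 14*(5 + 8) - (-119)*(-26) = 14*13 - 1*3094 = 182 - 3094 = -2912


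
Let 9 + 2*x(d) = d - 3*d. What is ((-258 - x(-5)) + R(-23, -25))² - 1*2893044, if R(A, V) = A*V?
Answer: -11171487/4 ≈ -2.7929e+6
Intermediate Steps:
x(d) = -9/2 - d (x(d) = -9/2 + (d - 3*d)/2 = -9/2 + (-2*d)/2 = -9/2 - d)
((-258 - x(-5)) + R(-23, -25))² - 1*2893044 = ((-258 - (-9/2 - 1*(-5))) - 23*(-25))² - 1*2893044 = ((-258 - (-9/2 + 5)) + 575)² - 2893044 = ((-258 - 1*½) + 575)² - 2893044 = ((-258 - ½) + 575)² - 2893044 = (-517/2 + 575)² - 2893044 = (633/2)² - 2893044 = 400689/4 - 2893044 = -11171487/4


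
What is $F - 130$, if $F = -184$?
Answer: $-314$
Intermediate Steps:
$F - 130 = -184 - 130 = -314$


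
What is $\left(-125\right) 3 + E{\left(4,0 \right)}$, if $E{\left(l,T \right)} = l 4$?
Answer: $-359$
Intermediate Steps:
$E{\left(l,T \right)} = 4 l$
$\left(-125\right) 3 + E{\left(4,0 \right)} = \left(-125\right) 3 + 4 \cdot 4 = -375 + 16 = -359$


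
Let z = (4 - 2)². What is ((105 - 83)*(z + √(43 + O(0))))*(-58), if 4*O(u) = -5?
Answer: -5104 - 638*√167 ≈ -13349.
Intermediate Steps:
z = 4 (z = 2² = 4)
O(u) = -5/4 (O(u) = (¼)*(-5) = -5/4)
((105 - 83)*(z + √(43 + O(0))))*(-58) = ((105 - 83)*(4 + √(43 - 5/4)))*(-58) = (22*(4 + √(167/4)))*(-58) = (22*(4 + √167/2))*(-58) = (88 + 11*√167)*(-58) = -5104 - 638*√167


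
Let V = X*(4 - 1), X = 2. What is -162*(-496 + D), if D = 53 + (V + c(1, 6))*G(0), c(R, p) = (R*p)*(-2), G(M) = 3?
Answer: 74682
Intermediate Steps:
c(R, p) = -2*R*p
V = 6 (V = 2*(4 - 1) = 2*3 = 6)
D = 35 (D = 53 + (6 - 2*1*6)*3 = 53 + (6 - 12)*3 = 53 - 6*3 = 53 - 18 = 35)
-162*(-496 + D) = -162*(-496 + 35) = -162*(-461) = 74682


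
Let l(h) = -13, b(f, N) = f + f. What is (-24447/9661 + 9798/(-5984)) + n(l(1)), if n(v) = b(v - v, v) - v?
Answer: 255299593/28905712 ≈ 8.8322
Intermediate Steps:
b(f, N) = 2*f
n(v) = -v (n(v) = 2*(v - v) - v = 2*0 - v = 0 - v = -v)
(-24447/9661 + 9798/(-5984)) + n(l(1)) = (-24447/9661 + 9798/(-5984)) - 1*(-13) = (-24447*1/9661 + 9798*(-1/5984)) + 13 = (-24447/9661 - 4899/2992) + 13 = -120474663/28905712 + 13 = 255299593/28905712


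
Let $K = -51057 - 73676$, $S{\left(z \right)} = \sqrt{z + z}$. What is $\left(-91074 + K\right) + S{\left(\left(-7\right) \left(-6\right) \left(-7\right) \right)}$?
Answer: $-215807 + 14 i \sqrt{3} \approx -2.1581 \cdot 10^{5} + 24.249 i$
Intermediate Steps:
$S{\left(z \right)} = \sqrt{2} \sqrt{z}$ ($S{\left(z \right)} = \sqrt{2 z} = \sqrt{2} \sqrt{z}$)
$K = -124733$ ($K = -51057 - 73676 = -124733$)
$\left(-91074 + K\right) + S{\left(\left(-7\right) \left(-6\right) \left(-7\right) \right)} = \left(-91074 - 124733\right) + \sqrt{2} \sqrt{\left(-7\right) \left(-6\right) \left(-7\right)} = -215807 + \sqrt{2} \sqrt{42 \left(-7\right)} = -215807 + \sqrt{2} \sqrt{-294} = -215807 + \sqrt{2} \cdot 7 i \sqrt{6} = -215807 + 14 i \sqrt{3}$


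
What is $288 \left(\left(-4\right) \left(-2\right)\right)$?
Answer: $2304$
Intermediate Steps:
$288 \left(\left(-4\right) \left(-2\right)\right) = 288 \cdot 8 = 2304$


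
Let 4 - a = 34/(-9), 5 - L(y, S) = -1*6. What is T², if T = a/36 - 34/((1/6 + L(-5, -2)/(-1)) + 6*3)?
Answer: 994960849/48525156 ≈ 20.504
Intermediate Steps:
L(y, S) = 11 (L(y, S) = 5 - (-1)*6 = 5 - 1*(-6) = 5 + 6 = 11)
a = 70/9 (a = 4 - 34/(-9) = 4 - 34*(-1)/9 = 4 - 1*(-34/9) = 4 + 34/9 = 70/9 ≈ 7.7778)
T = -31543/6966 (T = (70/9)/36 - 34/((1/6 + 11/(-1)) + 6*3) = (70/9)*(1/36) - 34/((1*(⅙) + 11*(-1)) + 18) = 35/162 - 34/((⅙ - 11) + 18) = 35/162 - 34/(-65/6 + 18) = 35/162 - 34/43/6 = 35/162 - 34*6/43 = 35/162 - 204/43 = -31543/6966 ≈ -4.5281)
T² = (-31543/6966)² = 994960849/48525156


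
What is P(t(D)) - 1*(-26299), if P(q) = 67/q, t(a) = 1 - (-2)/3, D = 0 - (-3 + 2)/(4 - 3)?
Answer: 131696/5 ≈ 26339.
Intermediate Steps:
D = 1 (D = 0 - (-1)/1 = 0 - (-1) = 0 - 1*(-1) = 0 + 1 = 1)
t(a) = 5/3 (t(a) = 1 - (-2)/3 = 1 - 1*(-⅔) = 1 + ⅔ = 5/3)
P(t(D)) - 1*(-26299) = 67/(5/3) - 1*(-26299) = 67*(⅗) + 26299 = 201/5 + 26299 = 131696/5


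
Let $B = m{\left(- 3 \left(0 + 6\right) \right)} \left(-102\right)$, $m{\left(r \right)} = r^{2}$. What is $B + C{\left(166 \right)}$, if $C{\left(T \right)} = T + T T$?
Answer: $-5326$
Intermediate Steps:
$C{\left(T \right)} = T + T^{2}$
$B = -33048$ ($B = \left(- 3 \left(0 + 6\right)\right)^{2} \left(-102\right) = \left(\left(-3\right) 6\right)^{2} \left(-102\right) = \left(-18\right)^{2} \left(-102\right) = 324 \left(-102\right) = -33048$)
$B + C{\left(166 \right)} = -33048 + 166 \left(1 + 166\right) = -33048 + 166 \cdot 167 = -33048 + 27722 = -5326$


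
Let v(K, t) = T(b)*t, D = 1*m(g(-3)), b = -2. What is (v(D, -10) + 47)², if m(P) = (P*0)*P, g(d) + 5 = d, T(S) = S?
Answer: 4489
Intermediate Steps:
g(d) = -5 + d
m(P) = 0 (m(P) = 0*P = 0)
D = 0 (D = 1*0 = 0)
v(K, t) = -2*t
(v(D, -10) + 47)² = (-2*(-10) + 47)² = (20 + 47)² = 67² = 4489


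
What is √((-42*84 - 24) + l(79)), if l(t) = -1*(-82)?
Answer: I*√3470 ≈ 58.907*I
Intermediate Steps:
l(t) = 82
√((-42*84 - 24) + l(79)) = √((-42*84 - 24) + 82) = √((-3528 - 24) + 82) = √(-3552 + 82) = √(-3470) = I*√3470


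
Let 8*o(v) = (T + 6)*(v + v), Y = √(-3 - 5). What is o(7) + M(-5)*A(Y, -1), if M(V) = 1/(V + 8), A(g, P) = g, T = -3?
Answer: 21/4 + 2*I*√2/3 ≈ 5.25 + 0.94281*I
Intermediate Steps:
Y = 2*I*√2 (Y = √(-8) = 2*I*√2 ≈ 2.8284*I)
M(V) = 1/(8 + V)
o(v) = 3*v/4 (o(v) = ((-3 + 6)*(v + v))/8 = (3*(2*v))/8 = (6*v)/8 = 3*v/4)
o(7) + M(-5)*A(Y, -1) = (¾)*7 + (2*I*√2)/(8 - 5) = 21/4 + (2*I*√2)/3 = 21/4 + 2*I*√2/3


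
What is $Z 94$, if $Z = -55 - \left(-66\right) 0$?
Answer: $-5170$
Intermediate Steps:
$Z = -55$ ($Z = -55 - 0 = -55 + 0 = -55$)
$Z 94 = \left(-55\right) 94 = -5170$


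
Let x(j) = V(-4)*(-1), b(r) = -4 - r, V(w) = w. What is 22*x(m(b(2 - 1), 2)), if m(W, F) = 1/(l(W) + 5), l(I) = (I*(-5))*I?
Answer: 88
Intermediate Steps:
l(I) = -5*I**2 (l(I) = (-5*I)*I = -5*I**2)
m(W, F) = 1/(5 - 5*W**2) (m(W, F) = 1/(-5*W**2 + 5) = 1/(5 - 5*W**2))
x(j) = 4 (x(j) = -4*(-1) = 4)
22*x(m(b(2 - 1), 2)) = 22*4 = 88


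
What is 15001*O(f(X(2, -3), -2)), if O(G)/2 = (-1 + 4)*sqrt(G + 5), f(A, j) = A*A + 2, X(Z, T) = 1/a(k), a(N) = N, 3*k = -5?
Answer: 180012*sqrt(46)/5 ≈ 2.4418e+5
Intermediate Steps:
k = -5/3 (k = (1/3)*(-5) = -5/3 ≈ -1.6667)
X(Z, T) = -3/5 (X(Z, T) = 1/(-5/3) = -3/5)
f(A, j) = 2 + A**2 (f(A, j) = A**2 + 2 = 2 + A**2)
O(G) = 6*sqrt(5 + G) (O(G) = 2*((-1 + 4)*sqrt(G + 5)) = 2*(3*sqrt(5 + G)) = 6*sqrt(5 + G))
15001*O(f(X(2, -3), -2)) = 15001*(6*sqrt(5 + (2 + (-3/5)**2))) = 15001*(6*sqrt(5 + (2 + 9/25))) = 15001*(6*sqrt(5 + 59/25)) = 15001*(6*sqrt(184/25)) = 15001*(6*(2*sqrt(46)/5)) = 15001*(12*sqrt(46)/5) = 180012*sqrt(46)/5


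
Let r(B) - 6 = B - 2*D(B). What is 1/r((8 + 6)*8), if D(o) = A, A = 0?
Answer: 1/118 ≈ 0.0084746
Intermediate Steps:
D(o) = 0
r(B) = 6 + B (r(B) = 6 + (B - 2*0) = 6 + (B + 0) = 6 + B)
1/r((8 + 6)*8) = 1/(6 + (8 + 6)*8) = 1/(6 + 14*8) = 1/(6 + 112) = 1/118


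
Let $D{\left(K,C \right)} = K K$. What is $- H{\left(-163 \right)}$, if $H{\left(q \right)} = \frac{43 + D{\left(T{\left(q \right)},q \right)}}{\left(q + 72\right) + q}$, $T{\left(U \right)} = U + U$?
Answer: $\frac{106319}{254} \approx 418.58$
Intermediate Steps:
$T{\left(U \right)} = 2 U$
$D{\left(K,C \right)} = K^{2}$
$H{\left(q \right)} = \frac{43 + 4 q^{2}}{72 + 2 q}$ ($H{\left(q \right)} = \frac{43 + \left(2 q\right)^{2}}{\left(q + 72\right) + q} = \frac{43 + 4 q^{2}}{\left(72 + q\right) + q} = \frac{43 + 4 q^{2}}{72 + 2 q}$)
$- H{\left(-163 \right)} = - \frac{43 + 4 \left(-163\right)^{2}}{2 \left(36 - 163\right)} = - \frac{43 + 4 \cdot 26569}{2 \left(-127\right)} = - \frac{\left(-1\right) \left(43 + 106276\right)}{2 \cdot 127} = - \frac{\left(-1\right) 106319}{2 \cdot 127} = \left(-1\right) \left(- \frac{106319}{254}\right) = \frac{106319}{254}$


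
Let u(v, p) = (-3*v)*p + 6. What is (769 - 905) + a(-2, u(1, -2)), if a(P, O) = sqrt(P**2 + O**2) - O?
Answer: -148 + 2*sqrt(37) ≈ -135.83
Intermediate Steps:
u(v, p) = 6 - 3*p*v (u(v, p) = -3*p*v + 6 = 6 - 3*p*v)
a(P, O) = sqrt(O**2 + P**2) - O
(769 - 905) + a(-2, u(1, -2)) = (769 - 905) + (sqrt((6 - 3*(-2)*1)**2 + (-2)**2) - (6 - 3*(-2)*1)) = -136 + (sqrt((6 + 6)**2 + 4) - (6 + 6)) = -136 + (sqrt(12**2 + 4) - 1*12) = -136 + (sqrt(144 + 4) - 12) = -136 + (sqrt(148) - 12) = -136 + (2*sqrt(37) - 12) = -136 + (-12 + 2*sqrt(37)) = -148 + 2*sqrt(37)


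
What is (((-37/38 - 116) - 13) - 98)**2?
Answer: 75047569/1444 ≈ 51972.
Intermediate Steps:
(((-37/38 - 116) - 13) - 98)**2 = ((-4445/38 - 13) - 98)**2 = (-4939/38 - 98)**2 = (-8663/38)**2 = 75047569/1444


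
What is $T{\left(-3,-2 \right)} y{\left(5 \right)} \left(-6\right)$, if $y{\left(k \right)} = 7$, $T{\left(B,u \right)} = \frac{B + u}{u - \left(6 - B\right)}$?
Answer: $- \frac{210}{11} \approx -19.091$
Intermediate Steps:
$T{\left(B,u \right)} = \frac{B + u}{-6 + B + u}$ ($T{\left(B,u \right)} = \frac{B + u}{u + \left(-6 + B\right)} = \frac{B + u}{-6 + B + u}$)
$T{\left(-3,-2 \right)} y{\left(5 \right)} \left(-6\right) = \frac{-3 - 2}{-6 - 3 - 2} \cdot 7 \left(-6\right) = \frac{1}{-11} \left(-5\right) 7 \left(-6\right) = \left(- \frac{1}{11}\right) \left(-5\right) 7 \left(-6\right) = \frac{5}{11} \cdot 7 \left(-6\right) = \frac{35}{11} \left(-6\right) = - \frac{210}{11}$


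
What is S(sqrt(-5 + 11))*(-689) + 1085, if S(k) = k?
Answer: 1085 - 689*sqrt(6) ≈ -602.70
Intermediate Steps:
S(sqrt(-5 + 11))*(-689) + 1085 = sqrt(-5 + 11)*(-689) + 1085 = sqrt(6)*(-689) + 1085 = -689*sqrt(6) + 1085 = 1085 - 689*sqrt(6)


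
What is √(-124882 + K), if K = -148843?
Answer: 5*I*√10949 ≈ 523.19*I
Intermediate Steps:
√(-124882 + K) = √(-124882 - 148843) = √(-273725) = 5*I*√10949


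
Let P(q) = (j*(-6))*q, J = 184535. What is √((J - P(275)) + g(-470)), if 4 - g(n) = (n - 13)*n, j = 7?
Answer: I*√30921 ≈ 175.84*I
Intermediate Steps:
g(n) = 4 - n*(-13 + n) (g(n) = 4 - (n - 13)*n = 4 - (-13 + n)*n = 4 - n*(-13 + n))
P(q) = -42*q (P(q) = (7*(-6))*q = -42*q)
√((J - P(275)) + g(-470)) = √((184535 - (-42)*275) + (4 - 1*(-470)² + 13*(-470))) = √((184535 - 1*(-11550)) + (4 - 1*220900 - 6110)) = √((184535 + 11550) + (4 - 220900 - 6110)) = √(196085 - 227006) = √(-30921) = I*√30921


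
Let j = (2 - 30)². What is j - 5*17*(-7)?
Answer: 1379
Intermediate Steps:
j = 784 (j = (-28)² = 784)
j - 5*17*(-7) = 784 - 5*17*(-7) = 784 - 85*(-7) = 784 - 1*(-595) = 784 + 595 = 1379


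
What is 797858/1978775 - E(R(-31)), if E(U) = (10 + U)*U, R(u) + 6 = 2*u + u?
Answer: -17434188667/1978775 ≈ -8810.6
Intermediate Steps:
R(u) = -6 + 3*u (R(u) = -6 + (2*u + u) = -6 + 3*u)
E(U) = U*(10 + U)
797858/1978775 - E(R(-31)) = 797858/1978775 - (-6 + 3*(-31))*(10 + (-6 + 3*(-31))) = 797858*(1/1978775) - (-6 - 93)*(10 + (-6 - 93)) = 797858/1978775 - (-99)*(10 - 99) = 797858/1978775 - (-99)*(-89) = 797858/1978775 - 1*8811 = 797858/1978775 - 8811 = -17434188667/1978775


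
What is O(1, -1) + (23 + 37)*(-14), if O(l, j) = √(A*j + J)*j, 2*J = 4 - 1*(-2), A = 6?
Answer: -840 - I*√3 ≈ -840.0 - 1.732*I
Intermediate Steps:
J = 3 (J = (4 - 1*(-2))/2 = (4 + 2)/2 = (½)*6 = 3)
O(l, j) = j*√(3 + 6*j) (O(l, j) = √(6*j + 3)*j = √(3 + 6*j)*j = j*√(3 + 6*j))
O(1, -1) + (23 + 37)*(-14) = -√(3 + 6*(-1)) + (23 + 37)*(-14) = -√(3 - 6) + 60*(-14) = -√(-3) - 840 = -I*√3 - 840 = -840 - I*√3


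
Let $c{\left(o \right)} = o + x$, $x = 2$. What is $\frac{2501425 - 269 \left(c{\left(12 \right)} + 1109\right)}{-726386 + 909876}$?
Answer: $\frac{1099669}{91745} \approx 11.986$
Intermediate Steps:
$c{\left(o \right)} = 2 + o$ ($c{\left(o \right)} = o + 2 = 2 + o$)
$\frac{2501425 - 269 \left(c{\left(12 \right)} + 1109\right)}{-726386 + 909876} = \frac{2501425 - 269 \left(\left(2 + 12\right) + 1109\right)}{-726386 + 909876} = \frac{2501425 - 269 \left(14 + 1109\right)}{183490} = \left(2501425 - 302087\right) \frac{1}{183490} = 2199338 \cdot \frac{1}{183490} = \frac{1099669}{91745}$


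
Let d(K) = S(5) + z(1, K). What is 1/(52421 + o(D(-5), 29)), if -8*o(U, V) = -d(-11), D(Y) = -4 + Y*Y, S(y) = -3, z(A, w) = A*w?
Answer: 4/209677 ≈ 1.9077e-5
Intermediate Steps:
D(Y) = -4 + Y²
d(K) = -3 + K (d(K) = -3 + 1*K = -3 + K)
o(U, V) = -7/4 (o(U, V) = -(-1)*(-3 - 11)/8 = -(-1)*(-14)/8 = -⅛*14 = -7/4)
1/(52421 + o(D(-5), 29)) = 1/(52421 - 7/4) = 1/(209677/4) = 4/209677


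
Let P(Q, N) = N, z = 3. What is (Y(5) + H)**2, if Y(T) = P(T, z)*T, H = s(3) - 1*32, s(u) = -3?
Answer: 400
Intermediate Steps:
H = -35 (H = -3 - 1*32 = -3 - 32 = -35)
Y(T) = 3*T
(Y(5) + H)**2 = (3*5 - 35)**2 = (15 - 35)**2 = (-20)**2 = 400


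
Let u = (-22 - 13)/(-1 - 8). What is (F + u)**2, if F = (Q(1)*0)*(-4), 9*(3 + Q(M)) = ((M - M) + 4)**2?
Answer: 1225/81 ≈ 15.123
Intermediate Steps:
u = 35/9 (u = -35/(-9) = -35*(-1/9) = 35/9 ≈ 3.8889)
Q(M) = -11/9 (Q(M) = -3 + ((M - M) + 4)**2/9 = -3 + (0 + 4)**2/9 = -3 + (1/9)*4**2 = -3 + (1/9)*16 = -3 + 16/9 = -11/9)
F = 0 (F = -11/9*0*(-4) = 0*(-4) = 0)
(F + u)**2 = (0 + 35/9)**2 = (35/9)**2 = 1225/81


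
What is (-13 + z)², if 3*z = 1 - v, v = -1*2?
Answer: 144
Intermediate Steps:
v = -2
z = 1 (z = (1 - 1*(-2))/3 = (1 + 2)/3 = (⅓)*3 = 1)
(-13 + z)² = (-13 + 1)² = (-12)² = 144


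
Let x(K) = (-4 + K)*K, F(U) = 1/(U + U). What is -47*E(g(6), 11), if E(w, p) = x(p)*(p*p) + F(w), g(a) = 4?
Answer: -3503239/8 ≈ -4.3791e+5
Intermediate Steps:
F(U) = 1/(2*U)
x(K) = K*(-4 + K)
E(w, p) = 1/(2*w) + p**3*(-4 + p) (E(w, p) = (p*(-4 + p))*(p*p) + 1/(2*w) = (p*(-4 + p))*p**2 + 1/(2*w) = p**3*(-4 + p) + 1/(2*w) = 1/(2*w) + p**3*(-4 + p))
-47*E(g(6), 11) = -47*(1/2 + 4*11**3*(-4 + 11))/4 = -47*(1/2 + 4*1331*7)/4 = -47*(1/2 + 37268)/4 = -47*74537/(4*2) = -47*74537/8 = -3503239/8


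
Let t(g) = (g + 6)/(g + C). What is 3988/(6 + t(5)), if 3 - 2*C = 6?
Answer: 6979/16 ≈ 436.19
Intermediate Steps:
C = -3/2 (C = 3/2 - ½*6 = 3/2 - 3 = -3/2 ≈ -1.5000)
t(g) = (6 + g)/(-3/2 + g) (t(g) = (g + 6)/(g - 3/2) = (6 + g)/(-3/2 + g))
3988/(6 + t(5)) = 3988/(6 + 2*(6 + 5)/(-3 + 2*5)) = 3988/(6 + 2*11/(-3 + 10)) = 3988/(6 + 2*11/7) = 3988/(6 + 2*(⅐)*11) = 3988/(6 + 22/7) = 3988/(64/7) = (7/64)*3988 = 6979/16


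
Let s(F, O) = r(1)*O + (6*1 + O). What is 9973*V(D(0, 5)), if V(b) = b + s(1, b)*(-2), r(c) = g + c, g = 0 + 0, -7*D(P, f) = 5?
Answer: -688137/7 ≈ -98305.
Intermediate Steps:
D(P, f) = -5/7 (D(P, f) = -⅐*5 = -5/7)
g = 0
r(c) = c (r(c) = 0 + c = c)
s(F, O) = 6 + 2*O (s(F, O) = 1*O + (6*1 + O) = O + (6 + O) = 6 + 2*O)
V(b) = -12 - 3*b (V(b) = b + (6 + 2*b)*(-2) = b + (-12 - 4*b) = -12 - 3*b)
9973*V(D(0, 5)) = 9973*(-12 - 3*(-5/7)) = 9973*(-12 + 15/7) = 9973*(-69/7) = -688137/7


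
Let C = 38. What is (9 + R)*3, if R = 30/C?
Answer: 558/19 ≈ 29.368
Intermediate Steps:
R = 15/19 (R = 30/38 = 30*(1/38) = 15/19 ≈ 0.78947)
(9 + R)*3 = (9 + 15/19)*3 = (186/19)*3 = 558/19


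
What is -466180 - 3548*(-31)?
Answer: -356192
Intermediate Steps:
-466180 - 3548*(-31) = -466180 + 109988 = -356192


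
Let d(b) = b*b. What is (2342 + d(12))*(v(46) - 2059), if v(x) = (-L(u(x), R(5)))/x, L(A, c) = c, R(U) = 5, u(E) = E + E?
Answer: -117735717/23 ≈ -5.1189e+6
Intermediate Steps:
u(E) = 2*E
d(b) = b²
v(x) = -5/x (v(x) = (-1*5)/x = -5/x)
(2342 + d(12))*(v(46) - 2059) = (2342 + 12²)*(-5/46 - 2059) = (2342 + 144)*(-5*1/46 - 2059) = 2486*(-5/46 - 2059) = 2486*(-94719/46) = -117735717/23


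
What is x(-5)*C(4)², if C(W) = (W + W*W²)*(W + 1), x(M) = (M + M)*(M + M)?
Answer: 11560000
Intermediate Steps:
x(M) = 4*M² (x(M) = (2*M)*(2*M) = 4*M²)
C(W) = (1 + W)*(W + W³) (C(W) = (W + W³)*(1 + W) = (1 + W)*(W + W³))
x(-5)*C(4)² = (4*(-5)²)*(4*(1 + 4 + 4² + 4³))² = (4*25)*(4*(1 + 4 + 16 + 64))² = 100*(4*85)² = 100*340² = 100*115600 = 11560000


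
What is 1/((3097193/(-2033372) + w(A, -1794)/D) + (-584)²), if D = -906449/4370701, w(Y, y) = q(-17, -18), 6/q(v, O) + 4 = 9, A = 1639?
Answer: 837794552740/285728735269866993 ≈ 2.9321e-6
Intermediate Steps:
q(v, O) = 6/5 (q(v, O) = 6/(-4 + 9) = 6/5)
w(Y, y) = 6/5
D = -906449/4370701 (D = -906449*1/4370701 = -906449/4370701 ≈ -0.20739)
1/((3097193/(-2033372) + w(A, -1794)/D) + (-584)²) = 1/((3097193/(-2033372) + 6/(5*(-906449/4370701))) + (-584)²) = 1/((3097193*(-1/2033372) + (6/5)*(-4370701/906449)) + 341056) = 1/((-281563/184852 - 26224206/4532245) + 341056) = 1/(-6123709426447/837794552740 + 341056) = 1/(285728735269866993/837794552740) = 837794552740/285728735269866993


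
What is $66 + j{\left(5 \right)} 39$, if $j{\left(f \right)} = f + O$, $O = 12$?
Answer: $729$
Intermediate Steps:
$j{\left(f \right)} = 12 + f$ ($j{\left(f \right)} = f + 12 = 12 + f$)
$66 + j{\left(5 \right)} 39 = 66 + \left(12 + 5\right) 39 = 66 + 17 \cdot 39 = 66 + 663 = 729$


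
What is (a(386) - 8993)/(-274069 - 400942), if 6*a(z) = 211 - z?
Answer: 54133/4050066 ≈ 0.013366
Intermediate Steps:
a(z) = 211/6 - z/6 (a(z) = (211 - z)/6 = 211/6 - z/6)
(a(386) - 8993)/(-274069 - 400942) = ((211/6 - ⅙*386) - 8993)/(-274069 - 400942) = ((211/6 - 193/3) - 8993)/(-675011) = (-175/6 - 8993)*(-1/675011) = -54133/6*(-1/675011) = 54133/4050066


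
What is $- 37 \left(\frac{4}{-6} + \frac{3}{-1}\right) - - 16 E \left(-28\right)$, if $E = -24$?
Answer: $\frac{32663}{3} \approx 10888.0$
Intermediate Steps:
$- 37 \left(\frac{4}{-6} + \frac{3}{-1}\right) - - 16 E \left(-28\right) = - 37 \left(\frac{4}{-6} + \frac{3}{-1}\right) - \left(-16\right) \left(-24\right) \left(-28\right) = - 37 \left(4 \left(- \frac{1}{6}\right) + 3 \left(-1\right)\right) - 384 \left(-28\right) = - 37 \left(- \frac{2}{3} - 3\right) - -10752 = \left(-37\right) \left(- \frac{11}{3}\right) + 10752 = \frac{407}{3} + 10752 = \frac{32663}{3}$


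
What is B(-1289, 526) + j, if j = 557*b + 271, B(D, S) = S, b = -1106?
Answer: -615245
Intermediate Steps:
j = -615771 (j = 557*(-1106) + 271 = -616042 + 271 = -615771)
B(-1289, 526) + j = 526 - 615771 = -615245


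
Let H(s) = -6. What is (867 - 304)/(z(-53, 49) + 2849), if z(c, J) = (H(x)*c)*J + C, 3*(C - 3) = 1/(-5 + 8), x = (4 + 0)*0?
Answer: 5067/165907 ≈ 0.030541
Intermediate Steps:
x = 0 (x = 4*0 = 0)
C = 28/9 (C = 3 + 1/(3*(-5 + 8)) = 3 + (1/3)/3 = 3 + (1/3)*(1/3) = 3 + 1/9 = 28/9 ≈ 3.1111)
z(c, J) = 28/9 - 6*J*c (z(c, J) = (-6*c)*J + 28/9 = -6*J*c + 28/9 = 28/9 - 6*J*c)
(867 - 304)/(z(-53, 49) + 2849) = (867 - 304)/((28/9 - 6*49*(-53)) + 2849) = 563/((28/9 + 15582) + 2849) = 563/(140266/9 + 2849) = 563/(165907/9) = 563*(9/165907) = 5067/165907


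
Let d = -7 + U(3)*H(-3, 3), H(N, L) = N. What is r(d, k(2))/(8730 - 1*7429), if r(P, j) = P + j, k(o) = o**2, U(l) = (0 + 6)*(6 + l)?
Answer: -165/1301 ≈ -0.12683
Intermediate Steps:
U(l) = 36 + 6*l (U(l) = 6*(6 + l) = 36 + 6*l)
d = -169 (d = -7 + (36 + 6*3)*(-3) = -7 + (36 + 18)*(-3) = -7 + 54*(-3) = -7 - 162 = -169)
r(d, k(2))/(8730 - 1*7429) = (-169 + 2**2)/(8730 - 1*7429) = (-169 + 4)/(8730 - 7429) = -165/1301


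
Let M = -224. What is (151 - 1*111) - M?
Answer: 264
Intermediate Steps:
(151 - 1*111) - M = (151 - 1*111) - 1*(-224) = (151 - 111) + 224 = 40 + 224 = 264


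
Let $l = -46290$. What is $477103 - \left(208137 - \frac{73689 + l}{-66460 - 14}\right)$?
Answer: $\frac{5959739495}{22158} \approx 2.6897 \cdot 10^{5}$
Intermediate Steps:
$477103 - \left(208137 - \frac{73689 + l}{-66460 - 14}\right) = 477103 - \left(208137 - \frac{73689 - 46290}{-66460 - 14}\right) = 477103 - \left(208137 - \frac{27399}{-66474}\right) = 477103 - \left(208137 - 27399 \left(- \frac{1}{66474}\right)\right) = 477103 - \left(208137 - - \frac{9133}{22158}\right) = 477103 - \left(208137 + \frac{9133}{22158}\right) = 477103 - \frac{4611908779}{22158} = \frac{5959739495}{22158}$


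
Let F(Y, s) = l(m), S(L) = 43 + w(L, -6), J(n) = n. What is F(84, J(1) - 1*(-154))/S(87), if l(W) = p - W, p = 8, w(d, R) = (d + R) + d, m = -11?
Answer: 19/211 ≈ 0.090047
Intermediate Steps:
w(d, R) = R + 2*d (w(d, R) = (R + d) + d = R + 2*d)
l(W) = 8 - W
S(L) = 37 + 2*L (S(L) = 43 + (-6 + 2*L) = 37 + 2*L)
F(Y, s) = 19 (F(Y, s) = 8 - 1*(-11) = 8 + 11 = 19)
F(84, J(1) - 1*(-154))/S(87) = 19/(37 + 2*87) = 19/(37 + 174) = 19/211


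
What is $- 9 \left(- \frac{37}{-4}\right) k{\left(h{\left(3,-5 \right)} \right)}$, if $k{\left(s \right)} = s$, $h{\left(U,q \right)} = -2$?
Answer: $\frac{333}{2} \approx 166.5$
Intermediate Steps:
$- 9 \left(- \frac{37}{-4}\right) k{\left(h{\left(3,-5 \right)} \right)} = - 9 \left(- \frac{37}{-4}\right) \left(-2\right) = - 9 \left(\left(-37\right) \left(- \frac{1}{4}\right)\right) \left(-2\right) = \left(-9\right) \frac{37}{4} \left(-2\right) = \left(- \frac{333}{4}\right) \left(-2\right) = \frac{333}{2}$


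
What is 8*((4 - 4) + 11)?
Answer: 88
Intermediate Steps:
8*((4 - 4) + 11) = 8*(0 + 11) = 8*11 = 88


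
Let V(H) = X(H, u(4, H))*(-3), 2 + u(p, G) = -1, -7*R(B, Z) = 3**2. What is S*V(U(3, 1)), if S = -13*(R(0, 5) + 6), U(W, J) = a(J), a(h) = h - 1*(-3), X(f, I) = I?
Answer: -3861/7 ≈ -551.57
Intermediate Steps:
R(B, Z) = -9/7 (R(B, Z) = -1/7*3**2 = -1/7*9 = -9/7)
u(p, G) = -3 (u(p, G) = -2 - 1 = -3)
a(h) = 3 + h (a(h) = h + 3 = 3 + h)
U(W, J) = 3 + J
S = -429/7 (S = -13*(-9/7 + 6) = -13*33/7 = -429/7 ≈ -61.286)
V(H) = 9 (V(H) = -3*(-3) = 9)
S*V(U(3, 1)) = -429/7*9 = -3861/7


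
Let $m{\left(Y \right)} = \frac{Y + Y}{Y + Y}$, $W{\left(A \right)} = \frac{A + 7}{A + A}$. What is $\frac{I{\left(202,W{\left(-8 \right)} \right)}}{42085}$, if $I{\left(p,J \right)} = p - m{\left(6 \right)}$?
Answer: $\frac{201}{42085} \approx 0.004776$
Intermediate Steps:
$W{\left(A \right)} = \frac{7 + A}{2 A}$
$m{\left(Y \right)} = 1$ ($m{\left(Y \right)} = \frac{2 Y}{2 Y} = 2 Y \frac{1}{2 Y} = 1$)
$I{\left(p,J \right)} = -1 + p$ ($I{\left(p,J \right)} = p - 1 = -1 + p$)
$\frac{I{\left(202,W{\left(-8 \right)} \right)}}{42085} = \frac{-1 + 202}{42085} = 201 \cdot \frac{1}{42085} = \frac{201}{42085}$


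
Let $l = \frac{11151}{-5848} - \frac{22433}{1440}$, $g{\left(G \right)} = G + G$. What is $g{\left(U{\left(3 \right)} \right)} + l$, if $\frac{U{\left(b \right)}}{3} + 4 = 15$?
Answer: $\frac{51068537}{1052640} \approx 48.515$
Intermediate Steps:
$U{\left(b \right)} = 33$ ($U{\left(b \right)} = -12 + 3 \cdot 15 = -12 + 45 = 33$)
$g{\left(G \right)} = 2 G$
$l = - \frac{18405703}{1052640}$ ($l = 11151 \left(- \frac{1}{5848}\right) - \frac{22433}{1440} = - \frac{11151}{5848} - \frac{22433}{1440} = - \frac{18405703}{1052640} \approx -17.485$)
$g{\left(U{\left(3 \right)} \right)} + l = 2 \cdot 33 - \frac{18405703}{1052640} = 66 - \frac{18405703}{1052640} = \frac{51068537}{1052640}$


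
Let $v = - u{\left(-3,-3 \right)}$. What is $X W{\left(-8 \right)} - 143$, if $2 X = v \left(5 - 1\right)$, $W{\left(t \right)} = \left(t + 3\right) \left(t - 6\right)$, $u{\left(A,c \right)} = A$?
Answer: $277$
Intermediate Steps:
$W{\left(t \right)} = \left(-6 + t\right) \left(3 + t\right)$ ($W{\left(t \right)} = \left(3 + t\right) \left(-6 + t\right) = \left(-6 + t\right) \left(3 + t\right)$)
$v = 3$ ($v = \left(-1\right) \left(-3\right) = 3$)
$X = 6$ ($X = \frac{3 \left(5 - 1\right)}{2} = \frac{3 \cdot 4}{2} = \frac{1}{2} \cdot 12 = 6$)
$X W{\left(-8 \right)} - 143 = 6 \left(-18 + \left(-8\right)^{2} - -24\right) - 143 = 6 \left(-18 + 64 + 24\right) - 143 = 6 \cdot 70 - 143 = 420 - 143 = 277$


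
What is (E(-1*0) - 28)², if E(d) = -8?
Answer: 1296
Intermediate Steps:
(E(-1*0) - 28)² = (-8 - 28)² = (-36)² = 1296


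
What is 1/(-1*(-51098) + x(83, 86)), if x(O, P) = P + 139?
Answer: 1/51323 ≈ 1.9484e-5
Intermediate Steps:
x(O, P) = 139 + P
1/(-1*(-51098) + x(83, 86)) = 1/(-1*(-51098) + (139 + 86)) = 1/(51098 + 225) = 1/51323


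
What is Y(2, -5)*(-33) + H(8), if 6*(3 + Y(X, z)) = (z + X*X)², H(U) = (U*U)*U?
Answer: 1211/2 ≈ 605.50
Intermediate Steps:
H(U) = U³ (H(U) = U²*U = U³)
Y(X, z) = -3 + (z + X²)²/6 (Y(X, z) = -3 + (z + X*X)²/6 = -3 + (z + X²)²/6)
Y(2, -5)*(-33) + H(8) = (-3 + (-5 + 2²)²/6)*(-33) + 8³ = (-3 + (-5 + 4)²/6)*(-33) + 512 = (-3 + (⅙)*(-1)²)*(-33) + 512 = (-3 + (⅙)*1)*(-33) + 512 = (-3 + ⅙)*(-33) + 512 = -17/6*(-33) + 512 = 187/2 + 512 = 1211/2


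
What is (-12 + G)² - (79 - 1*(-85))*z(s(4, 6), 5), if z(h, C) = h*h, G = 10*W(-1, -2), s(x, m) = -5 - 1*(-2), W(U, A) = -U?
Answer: -1472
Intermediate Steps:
s(x, m) = -3 (s(x, m) = -5 + 2 = -3)
G = 10 (G = 10*(-1*(-1)) = 10*1 = 10)
z(h, C) = h²
(-12 + G)² - (79 - 1*(-85))*z(s(4, 6), 5) = (-12 + 10)² - (79 - 1*(-85))*(-3)² = (-2)² - (79 + 85)*9 = 4 - 164*9 = 4 - 1*1476 = 4 - 1476 = -1472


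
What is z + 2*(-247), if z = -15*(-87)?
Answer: 811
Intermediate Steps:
z = 1305
z + 2*(-247) = 1305 + 2*(-247) = 1305 - 494 = 811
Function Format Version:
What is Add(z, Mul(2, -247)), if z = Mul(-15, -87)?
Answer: 811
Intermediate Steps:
z = 1305
Add(z, Mul(2, -247)) = Add(1305, Mul(2, -247)) = Add(1305, -494) = 811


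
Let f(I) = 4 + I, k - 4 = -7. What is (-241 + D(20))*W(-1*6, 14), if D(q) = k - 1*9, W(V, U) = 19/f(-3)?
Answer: -4807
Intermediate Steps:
k = -3 (k = 4 - 7 = -3)
W(V, U) = 19 (W(V, U) = 19/(4 - 3) = 19/1 = 19*1 = 19)
D(q) = -12 (D(q) = -3 - 1*9 = -3 - 9 = -12)
(-241 + D(20))*W(-1*6, 14) = (-241 - 12)*19 = -253*19 = -4807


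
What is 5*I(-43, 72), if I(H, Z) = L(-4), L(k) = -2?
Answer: -10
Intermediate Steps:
I(H, Z) = -2
5*I(-43, 72) = 5*(-2) = -10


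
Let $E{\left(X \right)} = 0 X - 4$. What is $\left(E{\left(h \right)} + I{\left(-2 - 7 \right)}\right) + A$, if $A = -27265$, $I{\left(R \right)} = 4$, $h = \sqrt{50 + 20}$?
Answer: $-27265$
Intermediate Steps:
$h = \sqrt{70} \approx 8.3666$
$E{\left(X \right)} = -4$ ($E{\left(X \right)} = 0 - 4 = -4$)
$\left(E{\left(h \right)} + I{\left(-2 - 7 \right)}\right) + A = \left(-4 + 4\right) - 27265 = 0 - 27265 = -27265$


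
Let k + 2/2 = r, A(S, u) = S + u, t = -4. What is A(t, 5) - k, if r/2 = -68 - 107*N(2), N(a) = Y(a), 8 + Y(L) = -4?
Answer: -2430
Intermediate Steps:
Y(L) = -12 (Y(L) = -8 - 4 = -12)
N(a) = -12
r = 2432 (r = 2*(-68 - 107*(-12)) = 2*(-68 + 1284) = 2*1216 = 2432)
k = 2431 (k = -1 + 2432 = 2431)
A(t, 5) - k = (-4 + 5) - 1*2431 = 1 - 2431 = -2430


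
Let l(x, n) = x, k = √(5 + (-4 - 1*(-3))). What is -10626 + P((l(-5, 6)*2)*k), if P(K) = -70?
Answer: -10696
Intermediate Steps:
k = 2 (k = √(5 + (-4 + 3)) = √(5 - 1) = √4 = 2)
-10626 + P((l(-5, 6)*2)*k) = -10626 - 70 = -10696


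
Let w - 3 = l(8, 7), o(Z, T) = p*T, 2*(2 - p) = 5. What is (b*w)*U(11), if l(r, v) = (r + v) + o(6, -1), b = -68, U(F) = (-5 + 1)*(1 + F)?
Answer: 60384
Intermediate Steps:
p = -½ (p = 2 - ½*5 = 2 - 5/2 = -½ ≈ -0.50000)
o(Z, T) = -T/2
U(F) = -4 - 4*F (U(F) = -4*(1 + F) = -4 - 4*F)
l(r, v) = ½ + r + v (l(r, v) = (r + v) - ½*(-1) = (r + v) + ½ = ½ + r + v)
w = 37/2 (w = 3 + (½ + 8 + 7) = 3 + 31/2 = 37/2 ≈ 18.500)
(b*w)*U(11) = (-68*37/2)*(-4 - 4*11) = -1258*(-4 - 44) = -1258*(-48) = 60384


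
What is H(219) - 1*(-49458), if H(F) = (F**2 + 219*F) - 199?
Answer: 145181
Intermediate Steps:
H(F) = -199 + F**2 + 219*F
H(219) - 1*(-49458) = (-199 + 219**2 + 219*219) - 1*(-49458) = (-199 + 47961 + 47961) + 49458 = 95723 + 49458 = 145181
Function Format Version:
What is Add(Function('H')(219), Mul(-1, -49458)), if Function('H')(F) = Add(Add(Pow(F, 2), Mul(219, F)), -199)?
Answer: 145181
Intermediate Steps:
Function('H')(F) = Add(-199, Pow(F, 2), Mul(219, F))
Add(Function('H')(219), Mul(-1, -49458)) = Add(Add(-199, Pow(219, 2), Mul(219, 219)), Mul(-1, -49458)) = Add(Add(-199, 47961, 47961), 49458) = Add(95723, 49458) = 145181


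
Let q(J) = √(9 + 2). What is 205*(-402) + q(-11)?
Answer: -82410 + √11 ≈ -82407.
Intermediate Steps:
q(J) = √11
205*(-402) + q(-11) = 205*(-402) + √11 = -82410 + √11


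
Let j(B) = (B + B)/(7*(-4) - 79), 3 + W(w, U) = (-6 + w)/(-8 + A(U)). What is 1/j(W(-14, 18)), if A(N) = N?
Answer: 107/10 ≈ 10.700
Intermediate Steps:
W(w, U) = -3 + (-6 + w)/(-8 + U)
j(B) = -2*B/107 (j(B) = (2*B)/(-28 - 79) = (2*B)/(-107) = (2*B)*(-1/107) = -2*B/107)
1/j(W(-14, 18)) = 1/(-2*(18 - 14 - 3*18)/(107*(-8 + 18))) = 1/(-2*(18 - 14 - 54)/(107*10)) = 1/(-(-50)/535) = 1/(-2/107*(-5)) = 1/(10/107) = 107/10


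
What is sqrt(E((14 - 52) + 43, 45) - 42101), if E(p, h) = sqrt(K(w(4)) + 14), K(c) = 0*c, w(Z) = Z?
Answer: sqrt(-42101 + sqrt(14)) ≈ 205.18*I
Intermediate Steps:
K(c) = 0
E(p, h) = sqrt(14) (E(p, h) = sqrt(0 + 14) = sqrt(14))
sqrt(E((14 - 52) + 43, 45) - 42101) = sqrt(sqrt(14) - 42101) = sqrt(-42101 + sqrt(14))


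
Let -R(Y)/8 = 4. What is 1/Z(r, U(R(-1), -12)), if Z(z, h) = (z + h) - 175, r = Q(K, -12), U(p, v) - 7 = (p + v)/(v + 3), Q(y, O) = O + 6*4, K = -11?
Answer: -9/1360 ≈ -0.0066177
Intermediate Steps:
R(Y) = -32 (R(Y) = -8*4 = -32)
Q(y, O) = 24 + O (Q(y, O) = O + 24 = 24 + O)
U(p, v) = 7 + (p + v)/(3 + v) (U(p, v) = 7 + (p + v)/(v + 3) = 7 + (p + v)/(3 + v))
r = 12 (r = 24 - 12 = 12)
Z(z, h) = -175 + h + z (Z(z, h) = (h + z) - 175 = -175 + h + z)
1/Z(r, U(R(-1), -12)) = 1/(-175 + (21 - 32 + 8*(-12))/(3 - 12) + 12) = 1/(-175 + (21 - 32 - 96)/(-9) + 12) = 1/(-175 - ⅑*(-107) + 12) = 1/(-175 + 107/9 + 12) = 1/(-1360/9) = -9/1360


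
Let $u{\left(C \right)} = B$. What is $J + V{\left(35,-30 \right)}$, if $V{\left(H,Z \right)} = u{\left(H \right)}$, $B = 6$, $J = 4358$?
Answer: $4364$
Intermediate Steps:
$u{\left(C \right)} = 6$
$V{\left(H,Z \right)} = 6$
$J + V{\left(35,-30 \right)} = 4358 + 6 = 4364$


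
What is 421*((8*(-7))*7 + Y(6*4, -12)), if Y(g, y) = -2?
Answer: -165874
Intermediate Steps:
421*((8*(-7))*7 + Y(6*4, -12)) = 421*((8*(-7))*7 - 2) = 421*(-56*7 - 2) = 421*(-392 - 2) = 421*(-394) = -165874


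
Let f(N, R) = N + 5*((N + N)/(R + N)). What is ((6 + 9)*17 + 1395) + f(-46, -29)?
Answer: 24152/15 ≈ 1610.1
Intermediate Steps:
f(N, R) = N + 10*N/(N + R) (f(N, R) = N + 5*((2*N)/(N + R)) = N + 5*(2*N/(N + R)) = N + 10*N/(N + R))
((6 + 9)*17 + 1395) + f(-46, -29) = ((6 + 9)*17 + 1395) - 46*(10 - 46 - 29)/(-46 - 29) = (15*17 + 1395) - 46*(-65)/(-75) = (255 + 1395) - 46*(-1/75)*(-65) = 1650 - 598/15 = 24152/15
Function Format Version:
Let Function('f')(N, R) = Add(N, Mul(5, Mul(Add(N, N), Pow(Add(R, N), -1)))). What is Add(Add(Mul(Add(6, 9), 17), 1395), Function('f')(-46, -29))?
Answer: Rational(24152, 15) ≈ 1610.1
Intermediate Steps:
Function('f')(N, R) = Add(N, Mul(10, N, Pow(Add(N, R), -1))) (Function('f')(N, R) = Add(N, Mul(5, Mul(Mul(2, N), Pow(Add(N, R), -1)))) = Add(N, Mul(5, Mul(2, N, Pow(Add(N, R), -1)))) = Add(N, Mul(10, N, Pow(Add(N, R), -1))))
Add(Add(Mul(Add(6, 9), 17), 1395), Function('f')(-46, -29)) = Add(Add(Mul(Add(6, 9), 17), 1395), Mul(-46, Pow(Add(-46, -29), -1), Add(10, -46, -29))) = Add(Add(Mul(15, 17), 1395), Mul(-46, Pow(-75, -1), -65)) = Add(Add(255, 1395), Mul(-46, Rational(-1, 75), -65)) = Add(1650, Rational(-598, 15)) = Rational(24152, 15)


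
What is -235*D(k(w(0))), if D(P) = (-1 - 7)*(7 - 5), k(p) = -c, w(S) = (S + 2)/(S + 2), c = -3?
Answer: 3760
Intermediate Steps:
w(S) = 1 (w(S) = (2 + S)/(2 + S) = 1)
k(p) = 3 (k(p) = -1*(-3) = 3)
D(P) = -16 (D(P) = -8*2 = -16)
-235*D(k(w(0))) = -235*(-16) = 3760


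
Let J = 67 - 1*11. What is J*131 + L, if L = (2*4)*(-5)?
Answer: 7296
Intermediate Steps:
J = 56 (J = 67 - 11 = 56)
L = -40 (L = 8*(-5) = -40)
J*131 + L = 56*131 - 40 = 7336 - 40 = 7296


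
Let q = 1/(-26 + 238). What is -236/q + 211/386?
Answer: -19312141/386 ≈ -50031.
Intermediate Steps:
q = 1/212 ≈ 0.0047170
-236/q + 211/386 = -236/1/212 + 211/386 = -236*212 + 211*(1/386) = -50032 + 211/386 = -19312141/386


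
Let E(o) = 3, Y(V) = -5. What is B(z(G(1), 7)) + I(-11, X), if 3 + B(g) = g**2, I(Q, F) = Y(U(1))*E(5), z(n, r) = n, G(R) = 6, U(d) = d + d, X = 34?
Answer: 18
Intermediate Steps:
U(d) = 2*d
I(Q, F) = -15 (I(Q, F) = -5*3 = -15)
B(g) = -3 + g**2
B(z(G(1), 7)) + I(-11, X) = (-3 + 6**2) - 15 = (-3 + 36) - 15 = 33 - 15 = 18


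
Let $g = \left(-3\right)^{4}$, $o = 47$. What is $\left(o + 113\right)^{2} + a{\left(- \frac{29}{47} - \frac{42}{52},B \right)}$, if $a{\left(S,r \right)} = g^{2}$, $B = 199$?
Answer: $32161$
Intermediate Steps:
$g = 81$
$a{\left(S,r \right)} = 6561$ ($a{\left(S,r \right)} = 81^{2} = 6561$)
$\left(o + 113\right)^{2} + a{\left(- \frac{29}{47} - \frac{42}{52},B \right)} = \left(47 + 113\right)^{2} + 6561 = 160^{2} + 6561 = 25600 + 6561 = 32161$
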